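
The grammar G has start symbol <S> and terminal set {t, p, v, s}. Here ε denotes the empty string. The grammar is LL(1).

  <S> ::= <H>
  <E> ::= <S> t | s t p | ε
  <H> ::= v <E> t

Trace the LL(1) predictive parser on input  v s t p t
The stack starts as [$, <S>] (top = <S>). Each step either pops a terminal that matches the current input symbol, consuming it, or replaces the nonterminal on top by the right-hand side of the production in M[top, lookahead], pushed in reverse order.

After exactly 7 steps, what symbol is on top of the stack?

t

     Stack      Input        Action
  1  $ <S>      v s t p t $  expand <S> ::= <H>
  2  $ <H>      v s t p t $  expand <H> ::= v <E> t
  3  $ t <E> v  v s t p t $  match v
  4  $ t <E>    s t p t $    expand <E> ::= s t p
  5  $ t p t s  s t p t $    match s
  6  $ t p t    t p t $      match t
  7  $ t p      p t $        match p
Stack after step 7: $ t (top = t).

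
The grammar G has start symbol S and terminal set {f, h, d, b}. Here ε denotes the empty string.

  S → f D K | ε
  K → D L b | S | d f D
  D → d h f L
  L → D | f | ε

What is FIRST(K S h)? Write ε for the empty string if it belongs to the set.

{d, f, h}

FIRST(S) = {ε, f}
FIRST(D) = {d}
FIRST(K) = {ε, d, f}  (via D L b, S)
FIRST(L) = {ε, d, f}  (via D)
FIRST(K S h): take FIRST of each symbol in turn, carrying on past any symbol whose FIRST contains ε; result {d, f, h}.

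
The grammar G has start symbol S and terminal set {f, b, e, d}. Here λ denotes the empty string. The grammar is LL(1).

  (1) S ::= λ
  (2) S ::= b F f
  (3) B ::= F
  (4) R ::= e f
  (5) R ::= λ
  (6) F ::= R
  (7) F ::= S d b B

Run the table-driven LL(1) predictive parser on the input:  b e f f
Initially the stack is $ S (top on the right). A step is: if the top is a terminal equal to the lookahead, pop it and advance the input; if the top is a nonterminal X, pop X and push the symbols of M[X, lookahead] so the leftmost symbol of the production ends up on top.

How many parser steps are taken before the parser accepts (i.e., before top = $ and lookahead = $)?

7

step 1: stack=$ S  input=b e f f $  — expand S ::= b F f
step 2: stack=$ f F b  input=b e f f $  — match b
step 3: stack=$ f F  input=e f f $  — expand F ::= R
step 4: stack=$ f R  input=e f f $  — expand R ::= e f
step 5: stack=$ f f e  input=e f f $  — match e
step 6: stack=$ f f  input=f f $  — match f
step 7: stack=$ f  input=f $  — match f
Accept reached after 7 steps.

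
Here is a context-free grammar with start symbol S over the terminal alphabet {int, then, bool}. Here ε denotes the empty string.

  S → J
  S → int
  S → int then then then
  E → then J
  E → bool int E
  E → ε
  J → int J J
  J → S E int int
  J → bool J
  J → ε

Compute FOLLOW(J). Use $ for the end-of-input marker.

FIRST(E): from E→then J we get {then}; from E→bool int E we get {bool}; from E→ε we get {ε}. So FIRST(E) = {ε, bool, then}.
FIRST(S): from S→J we get {ε, bool, int, then}; from S→int we get {int}; from S→int then then then we get {int}. So FIRST(S) = {ε, bool, int, then}.
FIRST(J): from J→int J J we get {int}; from J→S E int int we get {bool, int, then}; from J→bool J we get {bool}; from J→ε we get {ε}. So FIRST(J) = {ε, bool, int, then}.
FOLLOW(S) includes $ since S is the start symbol.
FOLLOW(S): in J→S E int int, S is followed by E int int with FIRST {bool, int, then}. Thus FOLLOW(S) = {$, bool, int, then}.
FOLLOW(E): in E→bool int E, the suffix after E is empty (adds nothing new); in J→S E int int, E is followed by int int with FIRST {int}. Thus FOLLOW(E) = {int}.
FOLLOW(J): in S→J, the suffix after J is empty, so FOLLOW(J) ⊇ FOLLOW(S) = {$, bool, int, then}; in E→then J, the suffix after J is empty, so FOLLOW(J) ⊇ FOLLOW(E) = {int}; in J→int J J (occurrence 1), J is followed by J with FIRST {ε, bool, int, then}; in J→int J J (occurrence 1), the suffix after J is nullable (adds nothing new); in J→int J J (occurrence 2), the suffix after J is empty (adds nothing new); in J→bool J, the suffix after J is empty (adds nothing new). Thus FOLLOW(J) = {$, bool, int, then}.

{$, bool, int, then}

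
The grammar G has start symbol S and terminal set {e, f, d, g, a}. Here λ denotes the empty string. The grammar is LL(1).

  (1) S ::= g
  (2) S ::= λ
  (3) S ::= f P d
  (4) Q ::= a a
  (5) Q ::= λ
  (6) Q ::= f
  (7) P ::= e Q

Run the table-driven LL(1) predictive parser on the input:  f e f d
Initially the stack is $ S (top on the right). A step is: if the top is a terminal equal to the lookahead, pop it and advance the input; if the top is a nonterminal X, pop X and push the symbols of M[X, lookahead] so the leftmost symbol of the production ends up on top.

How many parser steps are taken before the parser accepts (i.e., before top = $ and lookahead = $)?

     Stack    Input      Action
  1  $ S      f e f d $  expand S ::= f P d
  2  $ d P f  f e f d $  match f
  3  $ d P    e f d $    expand P ::= e Q
  4  $ d Q e  e f d $    match e
  5  $ d Q    f d $      expand Q ::= f
  6  $ d f    f d $      match f
  7  $ d      d $        match d
Accept reached after 7 steps.

7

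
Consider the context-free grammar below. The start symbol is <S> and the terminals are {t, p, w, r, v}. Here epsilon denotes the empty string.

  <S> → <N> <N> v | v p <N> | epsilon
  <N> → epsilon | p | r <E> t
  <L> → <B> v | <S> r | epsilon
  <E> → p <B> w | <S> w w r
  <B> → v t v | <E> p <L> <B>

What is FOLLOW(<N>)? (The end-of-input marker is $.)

FIRST(<N>): from <N>→epsilon we get {epsilon}; from <N>→p we get {p}; from <N>→r <E> t we get {r}. So FIRST(<N>) = {epsilon, p, r}.
FIRST(<S>): from <S>→<N> <N> v we get {p, r, v}; from <S>→v p <N> we get {v}; from <S>→epsilon we get {epsilon}. So FIRST(<S>) = {epsilon, p, r, v}.
FIRST(<E>): from <E>→p <B> w we get {p}; from <E>→<S> w w r we get {p, r, v, w}. So FIRST(<E>) = {p, r, v, w}.
FIRST(<B>): from <B>→v t v we get {v}; from <B>→<E> p <L> <B> we get {p, r, v, w}. So FIRST(<B>) = {p, r, v, w}.
FIRST(<L>): from <L>→<B> v we get {p, r, v, w}; from <L>→<S> r we get {p, r, v}; from <L>→epsilon we get {epsilon}. So FIRST(<L>) = {epsilon, p, r, v, w}.
FOLLOW(<S>) includes $ since <S> is the start symbol.
FOLLOW(<S>): in <L>→<S> r, <S> is followed by r with FIRST {r}; in <E>→<S> w w r, <S> is followed by w w r with FIRST {w}. Thus FOLLOW(<S>) = {$, r, w}.
FOLLOW(<N>): in <S>→<N> <N> v (occurrence 1), <N> is followed by <N> v with FIRST {p, r, v}; in <S>→<N> <N> v (occurrence 2), <N> is followed by v with FIRST {v}; in <S>→v p <N>, the suffix after <N> is empty, so FOLLOW(<N>) ⊇ FOLLOW(<S>) = {$, r, w}. Thus FOLLOW(<N>) = {$, p, r, v, w}.
FOLLOW(<L>): in <B>→<E> p <L> <B>, <L> is followed by <B> with FIRST {p, r, v, w}. Thus FOLLOW(<L>) = {p, r, v, w}.
FOLLOW(<E>): in <N>→r <E> t, <E> is followed by t with FIRST {t}; in <B>→<E> p <L> <B>, <E> is followed by p <L> <B> with FIRST {p}. Thus FOLLOW(<E>) = {p, t}.
FOLLOW(<B>): in <L>→<B> v, <B> is followed by v with FIRST {v}; in <E>→p <B> w, <B> is followed by w with FIRST {w}; in <B>→<E> p <L> <B>, the suffix after <B> is empty (adds nothing new). Thus FOLLOW(<B>) = {v, w}.

{$, p, r, v, w}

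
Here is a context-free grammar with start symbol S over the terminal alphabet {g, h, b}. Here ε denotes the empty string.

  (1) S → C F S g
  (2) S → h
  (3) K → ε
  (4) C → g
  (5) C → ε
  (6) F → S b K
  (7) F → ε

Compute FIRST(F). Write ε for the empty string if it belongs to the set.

{ε, g, h}

FIRST(K): from K→ε we get {ε}. So FIRST(K) = {ε}.
FIRST(C): from C→g we get {g}; from C→ε we get {ε}. So FIRST(C) = {ε, g}.
FIRST(S): from S→C F S g we get {g, h}; from S→h we get {h}. So FIRST(S) = {g, h}.
FIRST(F): from F→S b K we get {g, h}; from F→ε we get {ε}. So FIRST(F) = {ε, g, h}.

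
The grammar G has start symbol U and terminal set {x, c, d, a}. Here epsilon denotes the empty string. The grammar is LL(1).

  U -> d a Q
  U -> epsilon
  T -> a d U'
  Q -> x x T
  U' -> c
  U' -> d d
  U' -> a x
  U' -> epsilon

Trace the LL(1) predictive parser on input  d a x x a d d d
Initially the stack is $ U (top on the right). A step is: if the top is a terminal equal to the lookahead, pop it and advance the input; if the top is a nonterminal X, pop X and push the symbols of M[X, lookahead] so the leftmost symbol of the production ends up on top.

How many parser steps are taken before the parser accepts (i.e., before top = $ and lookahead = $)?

12

step 1: stack=$ U  input=d a x x a d d d $  — expand U -> d a Q
step 2: stack=$ Q a d  input=d a x x a d d d $  — match d
step 3: stack=$ Q a  input=a x x a d d d $  — match a
step 4: stack=$ Q  input=x x a d d d $  — expand Q -> x x T
step 5: stack=$ T x x  input=x x a d d d $  — match x
step 6: stack=$ T x  input=x a d d d $  — match x
step 7: stack=$ T  input=a d d d $  — expand T -> a d U'
step 8: stack=$ U' d a  input=a d d d $  — match a
step 9: stack=$ U' d  input=d d d $  — match d
step 10: stack=$ U'  input=d d $  — expand U' -> d d
step 11: stack=$ d d  input=d d $  — match d
step 12: stack=$ d  input=d $  — match d
Accept reached after 12 steps.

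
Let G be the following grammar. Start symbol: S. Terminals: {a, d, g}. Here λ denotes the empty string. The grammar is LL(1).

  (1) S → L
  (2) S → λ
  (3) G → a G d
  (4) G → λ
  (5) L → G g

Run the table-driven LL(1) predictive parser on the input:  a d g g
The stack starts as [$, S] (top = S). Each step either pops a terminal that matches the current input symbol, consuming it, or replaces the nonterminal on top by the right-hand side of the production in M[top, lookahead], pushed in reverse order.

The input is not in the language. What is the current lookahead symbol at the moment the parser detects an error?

step 1: stack=$ S  input=a d g g $  — expand S → L
step 2: stack=$ L  input=a d g g $  — expand L → G g
step 3: stack=$ g G  input=a d g g $  — expand G → a G d
step 4: stack=$ g d G a  input=a d g g $  — match a
step 5: stack=$ g d G  input=d g g $  — expand G → λ
step 6: stack=$ g d  input=d g g $  — match d
step 7: stack=$ g  input=g g $  — match g
step 8: stack=$  input=g $  — error: stack empty but input remains

g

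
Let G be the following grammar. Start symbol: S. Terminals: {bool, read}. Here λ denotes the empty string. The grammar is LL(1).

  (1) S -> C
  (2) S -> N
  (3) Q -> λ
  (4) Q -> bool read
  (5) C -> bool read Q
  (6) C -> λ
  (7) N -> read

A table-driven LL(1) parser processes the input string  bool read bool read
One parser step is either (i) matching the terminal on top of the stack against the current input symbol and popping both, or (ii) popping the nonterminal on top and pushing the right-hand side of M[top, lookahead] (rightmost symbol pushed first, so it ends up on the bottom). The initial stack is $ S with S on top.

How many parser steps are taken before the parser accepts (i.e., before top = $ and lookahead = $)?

7

     Stack          Input                  Action
  1  $ S            bool read bool read $  expand S -> C
  2  $ C            bool read bool read $  expand C -> bool read Q
  3  $ Q read bool  bool read bool read $  match bool
  4  $ Q read       read bool read $       match read
  5  $ Q            bool read $            expand Q -> bool read
  6  $ read bool    bool read $            match bool
  7  $ read         read $                 match read
Accept reached after 7 steps.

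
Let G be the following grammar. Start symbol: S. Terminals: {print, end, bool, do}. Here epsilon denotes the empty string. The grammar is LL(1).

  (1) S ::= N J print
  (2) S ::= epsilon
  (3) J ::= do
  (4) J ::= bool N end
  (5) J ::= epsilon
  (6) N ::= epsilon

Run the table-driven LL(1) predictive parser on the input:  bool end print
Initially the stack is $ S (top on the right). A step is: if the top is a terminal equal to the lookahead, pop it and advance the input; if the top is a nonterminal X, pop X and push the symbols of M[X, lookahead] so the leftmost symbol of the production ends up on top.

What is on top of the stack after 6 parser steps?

print

     Stack               Input             Action
  1  $ S                 bool end print $  expand S ::= N J print
  2  $ print J N         bool end print $  expand N ::= epsilon
  3  $ print J           bool end print $  expand J ::= bool N end
  4  $ print end N bool  bool end print $  match bool
  5  $ print end N       end print $       expand N ::= epsilon
  6  $ print end         end print $       match end
Stack after step 6: $ print (top = print).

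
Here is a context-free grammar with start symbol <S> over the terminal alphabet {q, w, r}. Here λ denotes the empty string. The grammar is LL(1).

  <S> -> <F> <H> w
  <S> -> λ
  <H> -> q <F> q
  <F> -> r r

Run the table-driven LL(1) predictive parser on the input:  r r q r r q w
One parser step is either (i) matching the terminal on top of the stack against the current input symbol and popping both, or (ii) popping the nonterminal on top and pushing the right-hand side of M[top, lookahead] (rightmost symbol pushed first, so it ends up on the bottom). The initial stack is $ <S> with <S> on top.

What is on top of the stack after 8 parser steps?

     Stack        Input            Action
  1  $ <S>        r r q r r q w $  expand <S> -> <F> <H> w
  2  $ w <H> <F>  r r q r r q w $  expand <F> -> r r
  3  $ w <H> r r  r r q r r q w $  match r
  4  $ w <H> r    r q r r q w $    match r
  5  $ w <H>      q r r q w $      expand <H> -> q <F> q
  6  $ w q <F> q  q r r q w $      match q
  7  $ w q <F>    r r q w $        expand <F> -> r r
  8  $ w q r r    r r q w $        match r
Stack after step 8: $ w q r (top = r).

r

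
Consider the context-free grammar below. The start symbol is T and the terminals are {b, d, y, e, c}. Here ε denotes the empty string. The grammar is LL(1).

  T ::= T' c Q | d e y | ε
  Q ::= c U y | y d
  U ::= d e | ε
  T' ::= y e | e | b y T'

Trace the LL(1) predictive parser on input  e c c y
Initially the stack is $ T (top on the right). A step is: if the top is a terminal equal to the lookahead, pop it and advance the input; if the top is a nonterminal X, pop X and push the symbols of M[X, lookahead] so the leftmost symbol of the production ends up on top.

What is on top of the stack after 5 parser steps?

step 1: stack=$ T  input=e c c y $  — expand T ::= T' c Q
step 2: stack=$ Q c T'  input=e c c y $  — expand T' ::= e
step 3: stack=$ Q c e  input=e c c y $  — match e
step 4: stack=$ Q c  input=c c y $  — match c
step 5: stack=$ Q  input=c y $  — expand Q ::= c U y
Stack after step 5: $ y U c (top = c).

c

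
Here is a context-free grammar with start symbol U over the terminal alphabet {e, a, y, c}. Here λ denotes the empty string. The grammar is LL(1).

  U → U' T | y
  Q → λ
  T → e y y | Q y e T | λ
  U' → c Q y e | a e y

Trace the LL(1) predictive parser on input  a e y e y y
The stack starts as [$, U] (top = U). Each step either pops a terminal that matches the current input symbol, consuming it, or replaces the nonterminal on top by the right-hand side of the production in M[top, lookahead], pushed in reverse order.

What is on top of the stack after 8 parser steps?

     Stack      Input          Action
  1  $ U        a e y e y y $  expand U → U' T
  2  $ T U'     a e y e y y $  expand U' → a e y
  3  $ T y e a  a e y e y y $  match a
  4  $ T y e    e y e y y $    match e
  5  $ T y      y e y y $      match y
  6  $ T        e y y $        expand T → e y y
  7  $ y y e    e y y $        match e
  8  $ y y      y y $          match y
Stack after step 8: $ y (top = y).

y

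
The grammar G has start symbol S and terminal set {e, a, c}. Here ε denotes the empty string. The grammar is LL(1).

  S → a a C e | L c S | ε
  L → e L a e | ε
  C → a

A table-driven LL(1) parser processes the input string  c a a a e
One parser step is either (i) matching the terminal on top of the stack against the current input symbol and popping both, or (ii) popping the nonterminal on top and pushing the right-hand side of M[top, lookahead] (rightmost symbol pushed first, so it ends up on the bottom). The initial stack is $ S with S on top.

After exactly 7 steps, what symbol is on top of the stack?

     Stack      Input        Action
  1  $ S        c a a a e $  expand S → L c S
  2  $ S c L    c a a a e $  expand L → ε
  3  $ S c      c a a a e $  match c
  4  $ S        a a a e $    expand S → a a C e
  5  $ e C a a  a a a e $    match a
  6  $ e C a    a a e $      match a
  7  $ e C      a e $        expand C → a
Stack after step 7: $ e a (top = a).

a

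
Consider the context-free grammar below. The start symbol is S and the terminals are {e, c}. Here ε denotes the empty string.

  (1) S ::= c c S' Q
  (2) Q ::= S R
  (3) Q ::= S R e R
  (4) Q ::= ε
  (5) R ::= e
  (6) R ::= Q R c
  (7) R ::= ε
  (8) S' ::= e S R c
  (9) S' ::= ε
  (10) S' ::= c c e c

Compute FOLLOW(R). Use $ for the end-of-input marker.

{$, c, e}

FIRST(S): from S::=c c S' Q we get {c}. So FIRST(S) = {c}.
FIRST(S'): from S'::=e S R c we get {e}; from S'::=ε we get {ε}; from S'::=c c e c we get {c}. So FIRST(S') = {ε, c, e}.
FIRST(Q): from Q::=S R we get {c}; from Q::=S R e R we get {c}; from Q::=ε we get {ε}. So FIRST(Q) = {ε, c}.
FIRST(R): from R::=e we get {e}; from R::=Q R c we get {c, e}; from R::=ε we get {ε}. So FIRST(R) = {ε, c, e}.
FOLLOW(S) includes $ since S is the start symbol.
FOLLOW(S): in Q::=S R, S is followed by R with FIRST {ε, c, e}; in Q::=S R, the suffix after S is nullable, so FOLLOW(S) ⊇ FOLLOW(Q) = {$, c, e}; in Q::=S R e R, S is followed by R e R with FIRST {c, e}; in S'::=e S R c, S is followed by R c with FIRST {c, e}. Thus FOLLOW(S) = {$, c, e}.
FOLLOW(Q): in S::=c c S' Q, the suffix after Q is empty, so FOLLOW(Q) ⊇ FOLLOW(S) = {$, c, e}; in R::=Q R c, Q is followed by R c with FIRST {c, e}. Thus FOLLOW(Q) = {$, c, e}.
FOLLOW(R): in Q::=S R, the suffix after R is empty, so FOLLOW(R) ⊇ FOLLOW(Q) = {$, c, e}; in Q::=S R e R (occurrence 1), R is followed by e R with FIRST {e}; in Q::=S R e R (occurrence 2), the suffix after R is empty, so FOLLOW(R) ⊇ FOLLOW(Q) = {$, c, e}; in R::=Q R c, R is followed by c with FIRST {c}; in S'::=e S R c, R is followed by c with FIRST {c}. Thus FOLLOW(R) = {$, c, e}.
FOLLOW(S'): in S::=c c S' Q, S' is followed by Q with FIRST {ε, c}; in S::=c c S' Q, the suffix after S' is nullable, so FOLLOW(S') ⊇ FOLLOW(S) = {$, c, e}. Thus FOLLOW(S') = {$, c, e}.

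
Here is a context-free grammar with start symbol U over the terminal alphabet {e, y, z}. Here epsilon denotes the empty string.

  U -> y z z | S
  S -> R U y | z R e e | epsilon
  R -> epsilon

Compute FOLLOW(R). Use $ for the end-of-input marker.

{e, y, z}

FIRST(R): from R->epsilon we get {epsilon}. So FIRST(R) = {epsilon}.
FIRST(U): from U->y z z we get {y}; from U->S we get {epsilon, y, z}. So FIRST(U) = {epsilon, y, z}.
FIRST(S): from S->R U y we get {y, z}; from S->z R e e we get {z}; from S->epsilon we get {epsilon}. So FIRST(S) = {epsilon, y, z}.
FOLLOW(U) includes $ since U is the start symbol.
FOLLOW(U): in S->R U y, U is followed by y with FIRST {y}. Thus FOLLOW(U) = {$, y}.
FOLLOW(S): in U->S, the suffix after S is empty, so FOLLOW(S) ⊇ FOLLOW(U) = {$, y}. Thus FOLLOW(S) = {$, y}.
FOLLOW(R): in S->R U y, R is followed by U y with FIRST {y, z}; in S->z R e e, R is followed by e e with FIRST {e}. Thus FOLLOW(R) = {e, y, z}.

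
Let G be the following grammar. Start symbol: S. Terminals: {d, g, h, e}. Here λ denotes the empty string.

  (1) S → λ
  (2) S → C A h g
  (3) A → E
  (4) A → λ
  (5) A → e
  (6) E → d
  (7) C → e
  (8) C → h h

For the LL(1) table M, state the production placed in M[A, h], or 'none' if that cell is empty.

FIRST(E): from E→d we get {d}. So FIRST(E) = {d}.
FIRST(C): from C→e we get {e}; from C→h h we get {h}. So FIRST(C) = {e, h}.
FIRST(S): from S→λ we get {λ}; from S→C A h g we get {e, h}. So FIRST(S) = {λ, e, h}.
FIRST(A): from A→E we get {d}; from A→λ we get {λ}; from A→e we get {e}. So FIRST(A) = {λ, d, e}.
FOLLOW(S) includes $ since S is the start symbol.
FOLLOW(A): in S→C A h g, A is followed by h g with FIRST {h}. Thus FOLLOW(A) = {h}.
For A → E: FIRST(E) = {d}, so it goes in M[A, t] for t ∈ {d}.
For A → λ: FIRST(λ) = {λ}, so it goes in M[A, t] for t ∈ {}; since λ ∈ FIRST, also for every t ∈ FOLLOW(A) = {h}.
For A → e: FIRST(e) = {e}, so it goes in M[A, t] for t ∈ {e}.

A → λ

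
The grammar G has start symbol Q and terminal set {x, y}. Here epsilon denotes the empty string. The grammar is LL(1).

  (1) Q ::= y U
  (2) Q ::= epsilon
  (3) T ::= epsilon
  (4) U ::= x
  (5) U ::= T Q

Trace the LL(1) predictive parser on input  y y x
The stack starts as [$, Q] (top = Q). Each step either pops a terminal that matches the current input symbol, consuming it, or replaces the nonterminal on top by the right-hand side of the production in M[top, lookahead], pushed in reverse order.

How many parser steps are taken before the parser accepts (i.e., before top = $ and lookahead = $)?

8

     Stack  Input    Action
  1  $ Q    y y x $  expand Q ::= y U
  2  $ U y  y y x $  match y
  3  $ U    y x $    expand U ::= T Q
  4  $ Q T  y x $    expand T ::= epsilon
  5  $ Q    y x $    expand Q ::= y U
  6  $ U y  y x $    match y
  7  $ U    x $      expand U ::= x
  8  $ x    x $      match x
Accept reached after 8 steps.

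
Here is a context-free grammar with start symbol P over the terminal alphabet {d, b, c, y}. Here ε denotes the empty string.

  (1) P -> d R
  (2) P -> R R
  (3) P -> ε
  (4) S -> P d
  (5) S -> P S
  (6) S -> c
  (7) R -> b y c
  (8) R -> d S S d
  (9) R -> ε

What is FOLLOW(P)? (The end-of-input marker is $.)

{$, b, c, d}

FIRST(R): from R->b y c we get {b}; from R->d S S d we get {d}; from R->ε we get {ε}. So FIRST(R) = {ε, b, d}.
FIRST(P): from P->d R we get {d}; from P->R R we get {ε, b, d}; from P->ε we get {ε}. So FIRST(P) = {ε, b, d}.
FIRST(S): from S->P d we get {b, d}; from S->P S we get {b, c, d}; from S->c we get {c}. So FIRST(S) = {b, c, d}.
FOLLOW(P) includes $ since P is the start symbol.
FOLLOW(P): in S->P d, P is followed by d with FIRST {d}; in S->P S, P is followed by S with FIRST {b, c, d}. Thus FOLLOW(P) = {$, b, c, d}.
FOLLOW(S): in S->P S, the suffix after S is empty (adds nothing new); in R->d S S d (occurrence 1), S is followed by S d with FIRST {b, c, d}; in R->d S S d (occurrence 2), S is followed by d with FIRST {d}. Thus FOLLOW(S) = {b, c, d}.
FOLLOW(R): in P->d R, the suffix after R is empty, so FOLLOW(R) ⊇ FOLLOW(P) = {$, b, c, d}; in P->R R (occurrence 1), R is followed by R with FIRST {ε, b, d}; in P->R R (occurrence 1), the suffix after R is nullable, so FOLLOW(R) ⊇ FOLLOW(P) = {$, b, c, d}; in P->R R (occurrence 2), the suffix after R is empty, so FOLLOW(R) ⊇ FOLLOW(P) = {$, b, c, d}. Thus FOLLOW(R) = {$, b, c, d}.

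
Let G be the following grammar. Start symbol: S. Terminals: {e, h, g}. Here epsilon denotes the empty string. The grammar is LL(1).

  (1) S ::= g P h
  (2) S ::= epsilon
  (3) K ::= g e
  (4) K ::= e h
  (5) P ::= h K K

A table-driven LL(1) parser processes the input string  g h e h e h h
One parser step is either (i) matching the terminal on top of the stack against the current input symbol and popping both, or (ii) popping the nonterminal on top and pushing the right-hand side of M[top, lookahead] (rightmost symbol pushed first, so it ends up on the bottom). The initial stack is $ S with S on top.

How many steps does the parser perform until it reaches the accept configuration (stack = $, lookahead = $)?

step 1: stack=$ S  input=g h e h e h h $  — expand S ::= g P h
step 2: stack=$ h P g  input=g h e h e h h $  — match g
step 3: stack=$ h P  input=h e h e h h $  — expand P ::= h K K
step 4: stack=$ h K K h  input=h e h e h h $  — match h
step 5: stack=$ h K K  input=e h e h h $  — expand K ::= e h
step 6: stack=$ h K h e  input=e h e h h $  — match e
step 7: stack=$ h K h  input=h e h h $  — match h
step 8: stack=$ h K  input=e h h $  — expand K ::= e h
step 9: stack=$ h h e  input=e h h $  — match e
step 10: stack=$ h h  input=h h $  — match h
step 11: stack=$ h  input=h $  — match h
Accept reached after 11 steps.

11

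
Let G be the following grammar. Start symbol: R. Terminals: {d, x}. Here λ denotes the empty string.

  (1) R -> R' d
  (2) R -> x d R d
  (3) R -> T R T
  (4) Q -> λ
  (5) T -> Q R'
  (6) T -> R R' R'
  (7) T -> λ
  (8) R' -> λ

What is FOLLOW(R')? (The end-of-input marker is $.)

FIRST(Q): from Q->λ we get {λ}. So FIRST(Q) = {λ}.
FIRST(R'): from R'->λ we get {λ}. So FIRST(R') = {λ}.
FIRST(R): from R->R' d we get {d}; from R->x d R d we get {x}; from R->T R T we get {d, x}. So FIRST(R) = {d, x}.
FIRST(T): from T->Q R' we get {λ}; from T->R R' R' we get {d, x}; from T->λ we get {λ}. So FIRST(T) = {λ, d, x}.
FOLLOW(R) includes $ since R is the start symbol.
FOLLOW(R): in R->x d R d, R is followed by d with FIRST {d}; in R->T R T, R is followed by T with FIRST {λ, d, x}; in R->T R T, the suffix after R is nullable (adds nothing new); in T->R R' R', R is followed by R' R' with FIRST {λ}; in T->R R' R', the suffix after R is nullable, so FOLLOW(R) ⊇ FOLLOW(T) = {$, d, x}. Thus FOLLOW(R) = {$, d, x}.
FOLLOW(T): in R->T R T (occurrence 1), T is followed by R T with FIRST {d, x}; in R->T R T (occurrence 2), the suffix after T is empty, so FOLLOW(T) ⊇ FOLLOW(R) = {$, d, x}. Thus FOLLOW(T) = {$, d, x}.
FOLLOW(Q): in T->Q R', Q is followed by R' with FIRST {λ}; in T->Q R', the suffix after Q is nullable, so FOLLOW(Q) ⊇ FOLLOW(T) = {$, d, x}. Thus FOLLOW(Q) = {$, d, x}.
FOLLOW(R'): in R->R' d, R' is followed by d with FIRST {d}; in T->Q R', the suffix after R' is empty, so FOLLOW(R') ⊇ FOLLOW(T) = {$, d, x}; in T->R R' R' (occurrence 1), R' is followed by R' with FIRST {λ}; in T->R R' R' (occurrence 1), the suffix after R' is nullable, so FOLLOW(R') ⊇ FOLLOW(T) = {$, d, x}; in T->R R' R' (occurrence 2), the suffix after R' is empty, so FOLLOW(R') ⊇ FOLLOW(T) = {$, d, x}. Thus FOLLOW(R') = {$, d, x}.

{$, d, x}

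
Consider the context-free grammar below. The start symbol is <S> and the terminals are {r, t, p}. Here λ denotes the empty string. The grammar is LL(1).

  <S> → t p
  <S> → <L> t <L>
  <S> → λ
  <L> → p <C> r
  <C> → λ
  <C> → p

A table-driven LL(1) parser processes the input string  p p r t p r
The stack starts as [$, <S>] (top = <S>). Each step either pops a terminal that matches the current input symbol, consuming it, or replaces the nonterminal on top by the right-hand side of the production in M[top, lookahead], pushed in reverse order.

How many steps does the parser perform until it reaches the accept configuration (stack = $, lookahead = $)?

      Stack            Input          Action
   1  $ <S>            p p r t p r $  expand <S> → <L> t <L>
   2  $ <L> t <L>      p p r t p r $  expand <L> → p <C> r
   3  $ <L> t r <C> p  p p r t p r $  match p
   4  $ <L> t r <C>    p r t p r $    expand <C> → p
   5  $ <L> t r p      p r t p r $    match p
   6  $ <L> t r        r t p r $      match r
   7  $ <L> t          t p r $        match t
   8  $ <L>            p r $          expand <L> → p <C> r
   9  $ r <C> p        p r $          match p
  10  $ r <C>          r $            expand <C> → λ
  11  $ r              r $            match r
Accept reached after 11 steps.

11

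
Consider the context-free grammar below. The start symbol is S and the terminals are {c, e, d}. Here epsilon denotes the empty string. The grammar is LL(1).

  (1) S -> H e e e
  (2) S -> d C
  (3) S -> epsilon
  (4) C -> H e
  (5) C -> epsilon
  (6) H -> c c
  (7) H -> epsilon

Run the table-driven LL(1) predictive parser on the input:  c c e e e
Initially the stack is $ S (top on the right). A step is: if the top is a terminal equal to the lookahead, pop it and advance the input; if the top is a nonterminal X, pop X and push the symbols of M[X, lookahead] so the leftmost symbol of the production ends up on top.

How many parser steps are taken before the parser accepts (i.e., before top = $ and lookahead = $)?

7

     Stack        Input        Action
  1  $ S          c c e e e $  expand S -> H e e e
  2  $ e e e H    c c e e e $  expand H -> c c
  3  $ e e e c c  c c e e e $  match c
  4  $ e e e c    c e e e $    match c
  5  $ e e e      e e e $      match e
  6  $ e e        e e $        match e
  7  $ e          e $          match e
Accept reached after 7 steps.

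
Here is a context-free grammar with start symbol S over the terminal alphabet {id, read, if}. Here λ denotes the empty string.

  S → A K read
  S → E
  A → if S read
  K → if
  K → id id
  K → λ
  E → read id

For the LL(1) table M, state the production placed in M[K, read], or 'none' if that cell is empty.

K → λ

FIRST(A) = {if}
FIRST(K) = {λ, id, if}
FIRST(E) = {read}
FIRST(S) = {if, read}  (via A K read, E)
FOLLOW(S) includes $ since S is the start symbol.
FOLLOW(K): in S→A K read, K is followed by read with FIRST {read}. Thus FOLLOW(K) = {read}.
For K → if: FIRST(if) = {if}, so it goes in M[K, t] for t ∈ {if}.
For K → id id: FIRST(id id) = {id}, so it goes in M[K, t] for t ∈ {id}.
For K → λ: FIRST(λ) = {λ}, so it goes in M[K, t] for t ∈ {}; since λ ∈ FIRST, also for every t ∈ FOLLOW(K) = {read}.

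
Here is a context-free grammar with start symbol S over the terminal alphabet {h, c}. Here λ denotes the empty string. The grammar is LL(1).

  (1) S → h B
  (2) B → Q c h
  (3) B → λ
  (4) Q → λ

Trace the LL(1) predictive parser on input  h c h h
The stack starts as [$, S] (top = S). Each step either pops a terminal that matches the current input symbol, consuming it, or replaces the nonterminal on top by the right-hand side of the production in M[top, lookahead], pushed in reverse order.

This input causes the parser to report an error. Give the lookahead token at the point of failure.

     Stack    Input      Action
  1  $ S      h c h h $  expand S → h B
  2  $ B h    h c h h $  match h
  3  $ B      c h h $    expand B → Q c h
  4  $ h c Q  c h h $    expand Q → λ
  5  $ h c    c h h $    match c
  6  $ h      h h $      match h
  7  $        h $        error: stack empty but input remains

h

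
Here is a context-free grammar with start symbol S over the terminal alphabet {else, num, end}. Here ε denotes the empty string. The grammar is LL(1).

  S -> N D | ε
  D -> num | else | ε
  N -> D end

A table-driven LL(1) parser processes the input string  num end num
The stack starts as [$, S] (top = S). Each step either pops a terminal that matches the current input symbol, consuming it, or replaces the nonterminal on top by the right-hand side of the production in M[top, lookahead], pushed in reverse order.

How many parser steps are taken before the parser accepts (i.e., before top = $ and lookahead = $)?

7

     Stack        Input          Action
  1  $ S          num end num $  expand S -> N D
  2  $ D N        num end num $  expand N -> D end
  3  $ D end D    num end num $  expand D -> num
  4  $ D end num  num end num $  match num
  5  $ D end      end num $      match end
  6  $ D          num $          expand D -> num
  7  $ num        num $          match num
Accept reached after 7 steps.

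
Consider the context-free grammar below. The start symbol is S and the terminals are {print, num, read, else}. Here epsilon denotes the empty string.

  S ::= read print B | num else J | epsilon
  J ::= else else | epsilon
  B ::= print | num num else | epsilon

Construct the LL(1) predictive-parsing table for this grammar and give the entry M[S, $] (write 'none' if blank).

FIRST(S): from S::=read print B we get {read}; from S::=num else J we get {num}; from S::=epsilon we get {epsilon}. So FIRST(S) = {epsilon, num, read}.
FIRST(J): from J::=else else we get {else}; from J::=epsilon we get {epsilon}. So FIRST(J) = {epsilon, else}.
FIRST(B): from B::=print we get {print}; from B::=num num else we get {num}; from B::=epsilon we get {epsilon}. So FIRST(B) = {epsilon, num, print}.
FOLLOW(S) includes $ since S is the start symbol.
FOLLOW(S): S appears on no right-hand side. Thus FOLLOW(S) = {$}.
For S ::= read print B: FIRST(read print B) = {read}, so it goes in M[S, t] for t ∈ {read}.
For S ::= num else J: FIRST(num else J) = {num}, so it goes in M[S, t] for t ∈ {num}.
For S ::= epsilon: FIRST(epsilon) = {epsilon}, so it goes in M[S, t] for t ∈ {}; since epsilon ∈ FIRST, also for every t ∈ FOLLOW(S) = {$}.

S ::= epsilon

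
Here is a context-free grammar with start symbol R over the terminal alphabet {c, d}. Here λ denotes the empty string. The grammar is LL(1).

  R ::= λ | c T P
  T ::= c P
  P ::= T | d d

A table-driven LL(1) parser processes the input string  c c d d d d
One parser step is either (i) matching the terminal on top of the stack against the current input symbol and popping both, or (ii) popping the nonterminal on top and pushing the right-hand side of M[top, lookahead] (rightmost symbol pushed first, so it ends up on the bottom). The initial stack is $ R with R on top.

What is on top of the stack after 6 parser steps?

d

step 1: stack=$ R  input=c c d d d d $  — expand R ::= c T P
step 2: stack=$ P T c  input=c c d d d d $  — match c
step 3: stack=$ P T  input=c d d d d $  — expand T ::= c P
step 4: stack=$ P P c  input=c d d d d $  — match c
step 5: stack=$ P P  input=d d d d $  — expand P ::= d d
step 6: stack=$ P d d  input=d d d d $  — match d
Stack after step 6: $ P d (top = d).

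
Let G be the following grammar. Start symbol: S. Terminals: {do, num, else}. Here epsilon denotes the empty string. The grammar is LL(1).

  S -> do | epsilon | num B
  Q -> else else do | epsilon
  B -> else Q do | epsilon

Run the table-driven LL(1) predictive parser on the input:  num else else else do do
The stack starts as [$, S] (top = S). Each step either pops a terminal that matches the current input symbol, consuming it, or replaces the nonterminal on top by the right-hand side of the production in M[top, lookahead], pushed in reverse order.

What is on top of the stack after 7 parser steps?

do

step 1: stack=$ S  input=num else else else do do $  — expand S -> num B
step 2: stack=$ B num  input=num else else else do do $  — match num
step 3: stack=$ B  input=else else else do do $  — expand B -> else Q do
step 4: stack=$ do Q else  input=else else else do do $  — match else
step 5: stack=$ do Q  input=else else do do $  — expand Q -> else else do
step 6: stack=$ do do else else  input=else else do do $  — match else
step 7: stack=$ do do else  input=else do do $  — match else
Stack after step 7: $ do do (top = do).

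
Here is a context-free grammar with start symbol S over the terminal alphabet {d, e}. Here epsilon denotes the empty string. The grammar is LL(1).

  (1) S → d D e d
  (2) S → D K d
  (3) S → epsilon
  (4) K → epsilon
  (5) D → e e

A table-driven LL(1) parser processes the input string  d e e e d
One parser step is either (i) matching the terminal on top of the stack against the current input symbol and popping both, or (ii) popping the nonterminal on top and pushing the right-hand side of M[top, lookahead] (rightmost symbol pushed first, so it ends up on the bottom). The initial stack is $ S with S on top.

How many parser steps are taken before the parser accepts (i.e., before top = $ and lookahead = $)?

step 1: stack=$ S  input=d e e e d $  — expand S → d D e d
step 2: stack=$ d e D d  input=d e e e d $  — match d
step 3: stack=$ d e D  input=e e e d $  — expand D → e e
step 4: stack=$ d e e e  input=e e e d $  — match e
step 5: stack=$ d e e  input=e e d $  — match e
step 6: stack=$ d e  input=e d $  — match e
step 7: stack=$ d  input=d $  — match d
Accept reached after 7 steps.

7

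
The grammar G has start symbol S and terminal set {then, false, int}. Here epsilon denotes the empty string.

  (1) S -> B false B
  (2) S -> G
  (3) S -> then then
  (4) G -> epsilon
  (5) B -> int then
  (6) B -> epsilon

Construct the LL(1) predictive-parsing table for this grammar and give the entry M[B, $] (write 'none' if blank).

B -> epsilon

FIRST(G) = {epsilon}
FIRST(B) = {epsilon, int}
FIRST(S) = {epsilon, false, int, then}  (via B false B, G)
FOLLOW(S) includes $ since S is the start symbol.
FOLLOW(S): S appears on no right-hand side. Thus FOLLOW(S) = {$}.
FOLLOW(B): in S->B false B (occurrence 1), B is followed by false B with FIRST {false}; in S->B false B (occurrence 2), the suffix after B is empty, so FOLLOW(B) ⊇ FOLLOW(S) = {$}. Thus FOLLOW(B) = {$, false}.
For B -> int then: FIRST(int then) = {int}, so it goes in M[B, t] for t ∈ {int}.
For B -> epsilon: FIRST(epsilon) = {epsilon}, so it goes in M[B, t] for t ∈ {}; since epsilon ∈ FIRST, also for every t ∈ FOLLOW(B) = {$, false}.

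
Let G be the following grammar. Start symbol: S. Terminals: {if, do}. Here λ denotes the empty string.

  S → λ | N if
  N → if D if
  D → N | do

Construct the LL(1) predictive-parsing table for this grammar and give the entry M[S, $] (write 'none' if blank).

S → λ

FIRST(N): from N→if D if we get {if}. So FIRST(N) = {if}.
FIRST(S): from S→λ we get {λ}; from S→N if we get {if}. So FIRST(S) = {λ, if}.
FIRST(D): from D→N we get {if}; from D→do we get {do}. So FIRST(D) = {do, if}.
FOLLOW(S) includes $ since S is the start symbol.
FOLLOW(S): S appears on no right-hand side. Thus FOLLOW(S) = {$}.
For S → λ: FIRST(λ) = {λ}, so it goes in M[S, t] for t ∈ {}; since λ ∈ FIRST, also for every t ∈ FOLLOW(S) = {$}.
For S → N if: FIRST(N if) = {if}, so it goes in M[S, t] for t ∈ {if}.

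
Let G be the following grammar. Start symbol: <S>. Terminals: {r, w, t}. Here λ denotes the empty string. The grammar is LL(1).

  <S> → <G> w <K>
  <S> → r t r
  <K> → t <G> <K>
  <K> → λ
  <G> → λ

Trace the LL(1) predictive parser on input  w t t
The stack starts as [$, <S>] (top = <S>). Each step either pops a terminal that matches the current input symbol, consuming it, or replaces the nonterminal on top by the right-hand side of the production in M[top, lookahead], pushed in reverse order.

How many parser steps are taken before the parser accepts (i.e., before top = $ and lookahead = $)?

10

      Stack        Input    Action
   1  $ <S>        w t t $  expand <S> → <G> w <K>
   2  $ <K> w <G>  w t t $  expand <G> → λ
   3  $ <K> w      w t t $  match w
   4  $ <K>        t t $    expand <K> → t <G> <K>
   5  $ <K> <G> t  t t $    match t
   6  $ <K> <G>    t $      expand <G> → λ
   7  $ <K>        t $      expand <K> → t <G> <K>
   8  $ <K> <G> t  t $      match t
   9  $ <K> <G>    $        expand <G> → λ
  10  $ <K>        $        expand <K> → λ
Accept reached after 10 steps.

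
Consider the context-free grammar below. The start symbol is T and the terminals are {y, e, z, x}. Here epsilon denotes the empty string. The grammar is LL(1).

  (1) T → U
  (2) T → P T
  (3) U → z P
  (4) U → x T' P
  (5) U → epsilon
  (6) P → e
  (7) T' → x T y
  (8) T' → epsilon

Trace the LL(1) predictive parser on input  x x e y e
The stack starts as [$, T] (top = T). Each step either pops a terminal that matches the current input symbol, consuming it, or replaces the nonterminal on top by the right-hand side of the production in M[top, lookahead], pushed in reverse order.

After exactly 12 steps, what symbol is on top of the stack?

e

      Stack      Input        Action
   1  $ T        x x e y e $  expand T → U
   2  $ U        x x e y e $  expand U → x T' P
   3  $ P T' x   x x e y e $  match x
   4  $ P T'     x e y e $    expand T' → x T y
   5  $ P y T x  x e y e $    match x
   6  $ P y T    e y e $      expand T → P T
   7  $ P y T P  e y e $      expand P → e
   8  $ P y T e  e y e $      match e
   9  $ P y T    y e $        expand T → U
  10  $ P y U    y e $        expand U → epsilon
  11  $ P y      y e $        match y
  12  $ P        e $          expand P → e
Stack after step 12: $ e (top = e).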